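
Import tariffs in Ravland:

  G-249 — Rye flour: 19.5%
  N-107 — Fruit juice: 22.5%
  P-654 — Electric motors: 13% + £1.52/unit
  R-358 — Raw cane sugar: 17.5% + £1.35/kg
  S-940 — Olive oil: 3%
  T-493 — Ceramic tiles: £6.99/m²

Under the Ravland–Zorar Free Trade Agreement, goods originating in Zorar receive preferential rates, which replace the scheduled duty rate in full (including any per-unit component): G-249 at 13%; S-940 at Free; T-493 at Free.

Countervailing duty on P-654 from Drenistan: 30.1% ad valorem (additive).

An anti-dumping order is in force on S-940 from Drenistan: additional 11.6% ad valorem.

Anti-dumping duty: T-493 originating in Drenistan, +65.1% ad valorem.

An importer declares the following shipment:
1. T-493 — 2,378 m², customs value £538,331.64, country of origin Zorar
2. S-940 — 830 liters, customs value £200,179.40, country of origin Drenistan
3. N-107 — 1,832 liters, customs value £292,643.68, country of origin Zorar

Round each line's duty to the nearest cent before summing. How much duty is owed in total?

£95,071.02

Line 1 (T-493, Zorar, 2,378 m², £538,331.64):
Base rate for T-493 is £6.99/m².
Origin Zorar qualifies under the Ravland–Zorar agreement and T-493 is covered: preferential rate Free applies instead.
The additional-duty order on T-493 targets Drenistan, not Zorar; it does not apply.
Duty = £538,331.64 × 0% = £0.00.
Line 2 (S-940, Drenistan, 830 liters, £200,179.40):
Base rate for S-940 is 3%.
S-940 has an FTA preferential rate, but origin Drenistan is not Zorar; base rate stands.
Additional duty on S-940 from Drenistan: +11.6%. Applied ad valorem rate: 3% + 11.6% = 14.6%.
Duty = £200,179.40 × 14.6% = £29,226.19.
Line 3 (N-107, Zorar, 1,832 liters, £292,643.68):
Base rate for N-107 is 22.5%.
Origin Zorar is the FTA partner but N-107 is not on the preference list; base rate stands.
Duty = £292,643.68 × 22.5% = £65,844.83.
Total = £0.00 + £29,226.19 + £65,844.83 = £95,071.02.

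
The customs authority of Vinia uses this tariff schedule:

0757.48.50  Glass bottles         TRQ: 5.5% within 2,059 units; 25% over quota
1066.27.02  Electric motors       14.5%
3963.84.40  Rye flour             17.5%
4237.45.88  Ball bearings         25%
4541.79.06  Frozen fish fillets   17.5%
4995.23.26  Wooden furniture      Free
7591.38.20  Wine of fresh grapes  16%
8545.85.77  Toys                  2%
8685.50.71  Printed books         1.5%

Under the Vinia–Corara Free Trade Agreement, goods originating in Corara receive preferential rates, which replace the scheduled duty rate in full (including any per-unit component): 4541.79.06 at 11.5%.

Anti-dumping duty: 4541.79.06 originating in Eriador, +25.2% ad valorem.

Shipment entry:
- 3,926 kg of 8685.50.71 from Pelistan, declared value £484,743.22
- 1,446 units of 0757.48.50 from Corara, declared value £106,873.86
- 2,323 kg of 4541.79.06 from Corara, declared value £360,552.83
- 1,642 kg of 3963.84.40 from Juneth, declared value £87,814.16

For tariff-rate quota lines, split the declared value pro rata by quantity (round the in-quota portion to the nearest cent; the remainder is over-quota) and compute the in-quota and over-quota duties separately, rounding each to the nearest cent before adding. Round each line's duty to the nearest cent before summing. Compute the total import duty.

Line 1 (8685.50.71, Pelistan, 3,926 kg, £484,743.22):
Base rate for 8685.50.71 is 1.5%.
Duty = £484,743.22 × 1.5% = £7,271.15.
Line 2 (0757.48.50, Corara, 1,446 units, £106,873.86):
Code 0757.48.50 is under a tariff-rate quota (threshold 2,059 units). Quantity 1,446 units is within the quota, so the in-quota rate 5.5% applies to the full value.
Duty = £106,873.86 × 5.5% = £5,878.06.
Line 3 (4541.79.06, Corara, 2,323 kg, £360,552.83):
Base rate for 4541.79.06 is 17.5%.
Origin Corara qualifies under the Vinia–Corara agreement and 4541.79.06 is covered: preferential rate 11.5% applies instead.
The additional-duty order on 4541.79.06 targets Eriador, not Corara; it does not apply.
Duty = £360,552.83 × 11.5% = £41,463.58.
Line 4 (3963.84.40, Juneth, 1,642 kg, £87,814.16):
Base rate for 3963.84.40 is 17.5%.
Duty = £87,814.16 × 17.5% = £15,367.48.
Total = £7,271.15 + £5,878.06 + £41,463.58 + £15,367.48 = £69,980.27.

£69,980.27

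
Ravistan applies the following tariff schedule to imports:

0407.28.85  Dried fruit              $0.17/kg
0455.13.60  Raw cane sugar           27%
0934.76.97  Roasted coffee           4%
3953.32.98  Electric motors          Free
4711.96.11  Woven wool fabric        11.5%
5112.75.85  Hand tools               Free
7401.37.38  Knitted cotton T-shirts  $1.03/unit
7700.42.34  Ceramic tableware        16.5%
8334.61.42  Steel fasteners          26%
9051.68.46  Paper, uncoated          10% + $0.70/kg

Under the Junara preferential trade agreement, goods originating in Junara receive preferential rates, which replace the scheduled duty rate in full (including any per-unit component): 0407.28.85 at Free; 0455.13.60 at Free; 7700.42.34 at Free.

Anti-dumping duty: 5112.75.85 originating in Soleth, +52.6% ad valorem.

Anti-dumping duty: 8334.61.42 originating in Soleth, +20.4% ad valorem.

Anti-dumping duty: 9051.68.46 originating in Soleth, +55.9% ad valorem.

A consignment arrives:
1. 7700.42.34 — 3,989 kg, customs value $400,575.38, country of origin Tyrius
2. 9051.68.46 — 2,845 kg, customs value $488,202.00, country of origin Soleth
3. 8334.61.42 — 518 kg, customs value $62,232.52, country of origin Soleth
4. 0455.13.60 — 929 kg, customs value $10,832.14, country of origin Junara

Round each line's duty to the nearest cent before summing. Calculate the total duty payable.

Line 1 (7700.42.34, Tyrius, 3,989 kg, $400,575.38):
Base rate for 7700.42.34 is 16.5%.
7700.42.34 has an FTA preferential rate, but origin Tyrius is not Junara; base rate stands.
Duty = $400,575.38 × 16.5% = $66,094.94.
Line 2 (9051.68.46, Soleth, 2,845 kg, $488,202.00):
Base rate for 9051.68.46 is 10% + $0.70/kg.
Additional duty on 9051.68.46 from Soleth: +55.9%. Applied ad valorem rate: 10% + 55.9% = 65.9%.
Duty = $488,202.00 × 65.9% + 2,845 × $0.70 = $323,716.62.
Line 3 (8334.61.42, Soleth, 518 kg, $62,232.52):
Base rate for 8334.61.42 is 26%.
Additional duty on 8334.61.42 from Soleth: +20.4%. Applied ad valorem rate: 26% + 20.4% = 46.4%.
Duty = $62,232.52 × 46.4% = $28,875.89.
Line 4 (0455.13.60, Junara, 929 kg, $10,832.14):
Base rate for 0455.13.60 is 27%.
Origin Junara qualifies under the Ravistan–Junara agreement and 0455.13.60 is covered: preferential rate Free applies instead.
Duty = $10,832.14 × 0% = $0.00.
Total = $66,094.94 + $323,716.62 + $28,875.89 + $0.00 = $418,687.45.

$418,687.45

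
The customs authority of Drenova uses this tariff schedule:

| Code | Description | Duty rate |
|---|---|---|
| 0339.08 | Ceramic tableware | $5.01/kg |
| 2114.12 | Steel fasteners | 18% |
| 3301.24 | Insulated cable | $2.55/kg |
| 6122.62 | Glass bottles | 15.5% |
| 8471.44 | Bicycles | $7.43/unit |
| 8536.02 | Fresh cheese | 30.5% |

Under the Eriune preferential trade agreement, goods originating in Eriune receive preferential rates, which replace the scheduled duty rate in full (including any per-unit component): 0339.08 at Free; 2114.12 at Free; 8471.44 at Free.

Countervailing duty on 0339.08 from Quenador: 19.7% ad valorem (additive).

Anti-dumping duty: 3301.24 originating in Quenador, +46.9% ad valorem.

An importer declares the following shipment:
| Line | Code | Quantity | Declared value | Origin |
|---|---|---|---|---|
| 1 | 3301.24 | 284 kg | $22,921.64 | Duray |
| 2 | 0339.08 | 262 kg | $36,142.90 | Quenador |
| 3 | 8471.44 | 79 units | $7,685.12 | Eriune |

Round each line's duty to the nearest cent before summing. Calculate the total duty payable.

Line 1 (3301.24, Duray, 284 kg, $22,921.64):
Base rate for 3301.24 is $2.55/kg.
The additional-duty order on 3301.24 targets Quenador, not Duray; it does not apply.
Duty = 284 × $2.55 = $724.20.
Line 2 (0339.08, Quenador, 262 kg, $36,142.90):
Base rate for 0339.08 is $5.01/kg.
0339.08 has an FTA preferential rate, but origin Quenador is not Eriune; base rate stands.
Additional duty on 0339.08 from Quenador: +19.7% ad valorem. Applied ad valorem rate = 19.7%.
Duty = $36,142.90 × 19.7% + 262 × $5.01 = $8,432.77.
Line 3 (8471.44, Eriune, 79 units, $7,685.12):
Base rate for 8471.44 is $7.43/unit.
Origin Eriune qualifies under the Drenova–Eriune agreement and 8471.44 is covered: preferential rate Free applies instead.
Duty = $7,685.12 × 0% = $0.00.
Total = $724.20 + $8,432.77 + $0.00 = $9,156.97.

$9,156.97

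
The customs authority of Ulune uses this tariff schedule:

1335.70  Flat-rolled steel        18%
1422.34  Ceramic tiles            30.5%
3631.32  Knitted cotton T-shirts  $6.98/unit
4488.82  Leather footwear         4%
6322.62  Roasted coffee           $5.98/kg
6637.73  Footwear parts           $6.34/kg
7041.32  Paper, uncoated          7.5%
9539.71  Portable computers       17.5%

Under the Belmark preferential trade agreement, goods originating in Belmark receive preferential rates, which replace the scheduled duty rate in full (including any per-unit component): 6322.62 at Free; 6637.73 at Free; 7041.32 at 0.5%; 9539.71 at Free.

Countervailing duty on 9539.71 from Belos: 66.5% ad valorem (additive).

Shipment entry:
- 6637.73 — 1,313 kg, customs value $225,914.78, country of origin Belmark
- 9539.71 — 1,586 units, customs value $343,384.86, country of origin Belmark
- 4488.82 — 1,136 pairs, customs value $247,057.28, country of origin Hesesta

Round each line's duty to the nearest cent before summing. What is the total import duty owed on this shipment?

Line 1 (6637.73, Belmark, 1,313 kg, $225,914.78):
Base rate for 6637.73 is $6.34/kg.
Origin Belmark qualifies under the Ulune–Belmark agreement and 6637.73 is covered: preferential rate Free applies instead.
Duty = $225,914.78 × 0% = $0.00.
Line 2 (9539.71, Belmark, 1,586 units, $343,384.86):
Base rate for 9539.71 is 17.5%.
Origin Belmark qualifies under the Ulune–Belmark agreement and 9539.71 is covered: preferential rate Free applies instead.
The additional-duty order on 9539.71 targets Belos, not Belmark; it does not apply.
Duty = $343,384.86 × 0% = $0.00.
Line 3 (4488.82, Hesesta, 1,136 pairs, $247,057.28):
Base rate for 4488.82 is 4%.
Duty = $247,057.28 × 4% = $9,882.29.
Total = $0.00 + $0.00 + $9,882.29 = $9,882.29.

$9,882.29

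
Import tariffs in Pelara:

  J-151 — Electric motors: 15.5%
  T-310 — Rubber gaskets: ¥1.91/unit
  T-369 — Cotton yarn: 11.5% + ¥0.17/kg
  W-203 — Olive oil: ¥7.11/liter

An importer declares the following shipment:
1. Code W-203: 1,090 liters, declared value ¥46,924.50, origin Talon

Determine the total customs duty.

Line 1 (W-203, Talon, 1,090 liters, ¥46,924.50):
Base rate for W-203 is ¥7.11/liter.
Duty = 1,090 × ¥7.11 = ¥7,749.90.

¥7,749.90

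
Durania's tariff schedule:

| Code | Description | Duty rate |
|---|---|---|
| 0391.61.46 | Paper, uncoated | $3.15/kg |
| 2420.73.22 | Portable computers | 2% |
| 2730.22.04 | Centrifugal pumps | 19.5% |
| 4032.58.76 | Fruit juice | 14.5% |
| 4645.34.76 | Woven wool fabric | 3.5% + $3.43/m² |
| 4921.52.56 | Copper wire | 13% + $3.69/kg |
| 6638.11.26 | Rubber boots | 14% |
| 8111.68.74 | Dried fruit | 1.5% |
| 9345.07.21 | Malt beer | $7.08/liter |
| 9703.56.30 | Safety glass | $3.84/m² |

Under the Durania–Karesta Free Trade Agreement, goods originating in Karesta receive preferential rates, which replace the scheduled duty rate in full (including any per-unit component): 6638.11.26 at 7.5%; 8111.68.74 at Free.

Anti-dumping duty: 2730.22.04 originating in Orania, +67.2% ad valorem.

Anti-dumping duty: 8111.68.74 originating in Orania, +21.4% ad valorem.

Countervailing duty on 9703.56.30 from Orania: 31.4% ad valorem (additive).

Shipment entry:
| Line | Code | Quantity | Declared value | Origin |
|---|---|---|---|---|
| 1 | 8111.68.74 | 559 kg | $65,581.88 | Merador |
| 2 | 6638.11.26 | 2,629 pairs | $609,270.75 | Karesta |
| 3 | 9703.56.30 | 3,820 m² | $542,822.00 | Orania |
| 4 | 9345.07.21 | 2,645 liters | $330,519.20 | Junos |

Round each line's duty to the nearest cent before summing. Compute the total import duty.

Line 1 (8111.68.74, Merador, 559 kg, $65,581.88):
Base rate for 8111.68.74 is 1.5%.
8111.68.74 has an FTA preferential rate, but origin Merador is not Karesta; base rate stands.
The additional-duty order on 8111.68.74 targets Orania, not Merador; it does not apply.
Duty = $65,581.88 × 1.5% = $983.73.
Line 2 (6638.11.26, Karesta, 2,629 pairs, $609,270.75):
Base rate for 6638.11.26 is 14%.
Origin Karesta qualifies under the Durania–Karesta agreement and 6638.11.26 is covered: preferential rate 7.5% applies instead.
Duty = $609,270.75 × 7.5% = $45,695.31.
Line 3 (9703.56.30, Orania, 3,820 m², $542,822.00):
Base rate for 9703.56.30 is $3.84/m².
Additional duty on 9703.56.30 from Orania: +31.4% ad valorem. Applied ad valorem rate = 31.4%.
Duty = $542,822.00 × 31.4% + 3,820 × $3.84 = $185,114.91.
Line 4 (9345.07.21, Junos, 2,645 liters, $330,519.20):
Base rate for 9345.07.21 is $7.08/liter.
Duty = 2,645 × $7.08 = $18,726.60.
Total = $983.73 + $45,695.31 + $185,114.91 + $18,726.60 = $250,520.55.

$250,520.55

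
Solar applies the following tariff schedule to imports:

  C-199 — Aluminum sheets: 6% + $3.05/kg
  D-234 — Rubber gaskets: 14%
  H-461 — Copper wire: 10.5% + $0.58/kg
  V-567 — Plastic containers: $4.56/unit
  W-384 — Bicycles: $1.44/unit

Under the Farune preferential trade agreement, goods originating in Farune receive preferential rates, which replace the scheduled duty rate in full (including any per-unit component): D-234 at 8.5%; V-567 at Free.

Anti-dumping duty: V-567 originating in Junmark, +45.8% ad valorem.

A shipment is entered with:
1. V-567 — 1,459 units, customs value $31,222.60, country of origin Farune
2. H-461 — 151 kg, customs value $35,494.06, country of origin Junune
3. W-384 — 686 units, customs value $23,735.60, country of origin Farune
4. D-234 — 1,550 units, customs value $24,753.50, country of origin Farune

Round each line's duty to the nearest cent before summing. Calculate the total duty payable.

$6,906.35

Line 1 (V-567, Farune, 1,459 units, $31,222.60):
Base rate for V-567 is $4.56/unit.
Origin Farune qualifies under the Solar–Farune agreement and V-567 is covered: preferential rate Free applies instead.
The additional-duty order on V-567 targets Junmark, not Farune; it does not apply.
Duty = $31,222.60 × 0% = $0.00.
Line 2 (H-461, Junune, 151 kg, $35,494.06):
Base rate for H-461 is 10.5% + $0.58/kg.
Duty = $35,494.06 × 10.5% + 151 × $0.58 = $3,814.46.
Line 3 (W-384, Farune, 686 units, $23,735.60):
Base rate for W-384 is $1.44/unit.
Origin Farune is the FTA partner but W-384 is not on the preference list; base rate stands.
Duty = 686 × $1.44 = $987.84.
Line 4 (D-234, Farune, 1,550 units, $24,753.50):
Base rate for D-234 is 14%.
Origin Farune qualifies under the Solar–Farune agreement and D-234 is covered: preferential rate 8.5% applies instead.
Duty = $24,753.50 × 8.5% = $2,104.05.
Total = $0.00 + $3,814.46 + $987.84 + $2,104.05 = $6,906.35.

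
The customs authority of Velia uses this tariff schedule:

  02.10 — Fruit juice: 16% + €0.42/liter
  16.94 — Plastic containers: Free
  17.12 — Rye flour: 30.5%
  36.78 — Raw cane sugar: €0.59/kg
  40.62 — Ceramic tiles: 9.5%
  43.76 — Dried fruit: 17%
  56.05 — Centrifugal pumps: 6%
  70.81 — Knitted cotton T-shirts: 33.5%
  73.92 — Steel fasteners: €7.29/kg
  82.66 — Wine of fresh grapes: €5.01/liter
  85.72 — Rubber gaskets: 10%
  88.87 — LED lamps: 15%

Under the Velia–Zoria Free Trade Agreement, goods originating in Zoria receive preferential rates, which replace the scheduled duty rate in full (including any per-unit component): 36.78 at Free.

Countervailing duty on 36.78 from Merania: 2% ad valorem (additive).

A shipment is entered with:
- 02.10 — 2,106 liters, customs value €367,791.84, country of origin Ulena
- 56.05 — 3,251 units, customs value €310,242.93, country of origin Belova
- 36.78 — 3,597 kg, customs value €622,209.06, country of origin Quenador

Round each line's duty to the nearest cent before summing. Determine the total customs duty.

€80,468.02

Line 1 (02.10, Ulena, 2,106 liters, €367,791.84):
Base rate for 02.10 is 16% + €0.42/liter.
Duty = €367,791.84 × 16% + 2,106 × €0.42 = €59,731.21.
Line 2 (56.05, Belova, 3,251 units, €310,242.93):
Base rate for 56.05 is 6%.
Duty = €310,242.93 × 6% = €18,614.58.
Line 3 (36.78, Quenador, 3,597 kg, €622,209.06):
Base rate for 36.78 is €0.59/kg.
36.78 has an FTA preferential rate, but origin Quenador is not Zoria; base rate stands.
The additional-duty order on 36.78 targets Merania, not Quenador; it does not apply.
Duty = 3,597 × €0.59 = €2,122.23.
Total = €59,731.21 + €18,614.58 + €2,122.23 = €80,468.02.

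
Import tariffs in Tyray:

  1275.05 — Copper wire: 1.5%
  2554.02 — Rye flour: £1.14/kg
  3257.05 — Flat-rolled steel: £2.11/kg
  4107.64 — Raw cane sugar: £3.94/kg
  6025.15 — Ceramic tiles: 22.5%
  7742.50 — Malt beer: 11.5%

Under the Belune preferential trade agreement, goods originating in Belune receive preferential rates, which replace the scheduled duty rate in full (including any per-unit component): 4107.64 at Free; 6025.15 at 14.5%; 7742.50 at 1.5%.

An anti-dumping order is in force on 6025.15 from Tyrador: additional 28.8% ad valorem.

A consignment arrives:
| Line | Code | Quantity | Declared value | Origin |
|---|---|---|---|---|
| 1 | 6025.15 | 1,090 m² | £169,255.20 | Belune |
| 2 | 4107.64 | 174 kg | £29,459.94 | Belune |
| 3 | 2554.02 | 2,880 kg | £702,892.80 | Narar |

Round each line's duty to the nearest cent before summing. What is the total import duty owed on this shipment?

£27,825.20

Line 1 (6025.15, Belune, 1,090 m², £169,255.20):
Base rate for 6025.15 is 22.5%.
Origin Belune qualifies under the Tyray–Belune agreement and 6025.15 is covered: preferential rate 14.5% applies instead.
The additional-duty order on 6025.15 targets Tyrador, not Belune; it does not apply.
Duty = £169,255.20 × 14.5% = £24,542.00.
Line 2 (4107.64, Belune, 174 kg, £29,459.94):
Base rate for 4107.64 is £3.94/kg.
Origin Belune qualifies under the Tyray–Belune agreement and 4107.64 is covered: preferential rate Free applies instead.
Duty = £29,459.94 × 0% = £0.00.
Line 3 (2554.02, Narar, 2,880 kg, £702,892.80):
Base rate for 2554.02 is £1.14/kg.
Duty = 2,880 × £1.14 = £3,283.20.
Total = £24,542.00 + £0.00 + £3,283.20 = £27,825.20.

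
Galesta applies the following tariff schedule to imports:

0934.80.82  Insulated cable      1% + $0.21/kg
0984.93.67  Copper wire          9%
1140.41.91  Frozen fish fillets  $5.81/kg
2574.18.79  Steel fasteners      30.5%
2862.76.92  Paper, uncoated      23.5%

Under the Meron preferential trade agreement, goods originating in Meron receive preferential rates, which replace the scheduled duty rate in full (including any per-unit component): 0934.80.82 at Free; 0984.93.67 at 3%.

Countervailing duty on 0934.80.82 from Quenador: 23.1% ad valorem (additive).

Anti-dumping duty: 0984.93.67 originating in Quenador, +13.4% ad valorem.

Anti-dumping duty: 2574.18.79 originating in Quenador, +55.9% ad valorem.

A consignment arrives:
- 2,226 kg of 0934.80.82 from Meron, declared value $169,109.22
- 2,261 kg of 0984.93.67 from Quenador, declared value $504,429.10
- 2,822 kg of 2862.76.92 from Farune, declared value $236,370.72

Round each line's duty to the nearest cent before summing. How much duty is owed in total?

$168,539.24

Line 1 (0934.80.82, Meron, 2,226 kg, $169,109.22):
Base rate for 0934.80.82 is 1% + $0.21/kg.
Origin Meron qualifies under the Galesta–Meron agreement and 0934.80.82 is covered: preferential rate Free applies instead.
The additional-duty order on 0934.80.82 targets Quenador, not Meron; it does not apply.
Duty = $169,109.22 × 0% = $0.00.
Line 2 (0984.93.67, Quenador, 2,261 kg, $504,429.10):
Base rate for 0984.93.67 is 9%.
0984.93.67 has an FTA preferential rate, but origin Quenador is not Meron; base rate stands.
Additional duty on 0984.93.67 from Quenador: +13.4%. Applied ad valorem rate: 9% + 13.4% = 22.4%.
Duty = $504,429.10 × 22.4% = $112,992.12.
Line 3 (2862.76.92, Farune, 2,822 kg, $236,370.72):
Base rate for 2862.76.92 is 23.5%.
Duty = $236,370.72 × 23.5% = $55,547.12.
Total = $0.00 + $112,992.12 + $55,547.12 = $168,539.24.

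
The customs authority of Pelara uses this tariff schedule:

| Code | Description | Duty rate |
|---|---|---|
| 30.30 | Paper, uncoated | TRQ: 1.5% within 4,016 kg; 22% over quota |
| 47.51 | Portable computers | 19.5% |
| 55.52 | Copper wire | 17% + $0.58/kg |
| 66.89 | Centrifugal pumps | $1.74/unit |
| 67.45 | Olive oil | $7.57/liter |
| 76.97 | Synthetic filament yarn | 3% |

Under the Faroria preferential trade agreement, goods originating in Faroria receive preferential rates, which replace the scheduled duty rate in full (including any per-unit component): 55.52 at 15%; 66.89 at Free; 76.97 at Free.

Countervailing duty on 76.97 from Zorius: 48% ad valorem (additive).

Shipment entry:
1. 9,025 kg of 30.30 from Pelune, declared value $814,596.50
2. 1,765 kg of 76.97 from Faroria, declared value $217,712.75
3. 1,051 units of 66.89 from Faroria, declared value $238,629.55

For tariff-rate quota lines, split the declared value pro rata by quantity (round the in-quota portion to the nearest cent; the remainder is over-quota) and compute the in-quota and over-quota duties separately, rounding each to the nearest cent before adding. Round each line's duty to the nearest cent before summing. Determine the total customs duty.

Line 1 (30.30, Pelune, 9,025 kg, $814,596.50):
Code 30.30 is under a tariff-rate quota (threshold 4,016 kg). In-quota: 4,016 kg at 1.5%; over-quota: 5,009 kg at 22%.
Pro-rata value split: in-quota = $814,596.50 × 4,016/9,025 = $362,484.16; over-quota = $814,596.50 − $362,484.16 = $452,112.34.
In-quota duty = $362,484.16 × 1.5% = $5,437.26. Over-quota duty = $452,112.34 × 22% = $99,464.71.
Line duty = $5,437.26 + $99,464.71 = $104,901.97.
Line 2 (76.97, Faroria, 1,765 kg, $217,712.75):
Base rate for 76.97 is 3%.
Origin Faroria qualifies under the Pelara–Faroria agreement and 76.97 is covered: preferential rate Free applies instead.
The additional-duty order on 76.97 targets Zorius, not Faroria; it does not apply.
Duty = $217,712.75 × 0% = $0.00.
Line 3 (66.89, Faroria, 1,051 units, $238,629.55):
Base rate for 66.89 is $1.74/unit.
Origin Faroria qualifies under the Pelara–Faroria agreement and 66.89 is covered: preferential rate Free applies instead.
Duty = $238,629.55 × 0% = $0.00.
Total = $104,901.97 + $0.00 + $0.00 = $104,901.97.

$104,901.97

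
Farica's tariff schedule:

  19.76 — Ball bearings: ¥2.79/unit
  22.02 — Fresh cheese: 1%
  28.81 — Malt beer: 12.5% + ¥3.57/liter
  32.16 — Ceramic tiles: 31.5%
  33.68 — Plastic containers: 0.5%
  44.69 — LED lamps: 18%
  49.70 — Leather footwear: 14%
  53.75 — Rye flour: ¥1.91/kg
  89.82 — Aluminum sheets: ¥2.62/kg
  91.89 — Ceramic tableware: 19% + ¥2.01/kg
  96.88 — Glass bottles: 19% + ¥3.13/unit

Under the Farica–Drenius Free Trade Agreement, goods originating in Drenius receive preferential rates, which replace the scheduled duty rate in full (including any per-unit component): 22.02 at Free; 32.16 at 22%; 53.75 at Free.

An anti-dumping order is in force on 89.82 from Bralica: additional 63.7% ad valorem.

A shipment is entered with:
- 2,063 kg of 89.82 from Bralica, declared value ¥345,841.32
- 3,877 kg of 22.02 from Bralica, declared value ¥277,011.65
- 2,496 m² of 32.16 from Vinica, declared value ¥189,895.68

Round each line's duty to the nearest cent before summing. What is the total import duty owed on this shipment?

¥288,293.24

Line 1 (89.82, Bralica, 2,063 kg, ¥345,841.32):
Base rate for 89.82 is ¥2.62/kg.
Additional duty on 89.82 from Bralica: +63.7% ad valorem. Applied ad valorem rate = 63.7%.
Duty = ¥345,841.32 × 63.7% + 2,063 × ¥2.62 = ¥225,705.98.
Line 2 (22.02, Bralica, 3,877 kg, ¥277,011.65):
Base rate for 22.02 is 1%.
22.02 has an FTA preferential rate, but origin Bralica is not Drenius; base rate stands.
Duty = ¥277,011.65 × 1% = ¥2,770.12.
Line 3 (32.16, Vinica, 2,496 m², ¥189,895.68):
Base rate for 32.16 is 31.5%.
32.16 has an FTA preferential rate, but origin Vinica is not Drenius; base rate stands.
Duty = ¥189,895.68 × 31.5% = ¥59,817.14.
Total = ¥225,705.98 + ¥2,770.12 + ¥59,817.14 = ¥288,293.24.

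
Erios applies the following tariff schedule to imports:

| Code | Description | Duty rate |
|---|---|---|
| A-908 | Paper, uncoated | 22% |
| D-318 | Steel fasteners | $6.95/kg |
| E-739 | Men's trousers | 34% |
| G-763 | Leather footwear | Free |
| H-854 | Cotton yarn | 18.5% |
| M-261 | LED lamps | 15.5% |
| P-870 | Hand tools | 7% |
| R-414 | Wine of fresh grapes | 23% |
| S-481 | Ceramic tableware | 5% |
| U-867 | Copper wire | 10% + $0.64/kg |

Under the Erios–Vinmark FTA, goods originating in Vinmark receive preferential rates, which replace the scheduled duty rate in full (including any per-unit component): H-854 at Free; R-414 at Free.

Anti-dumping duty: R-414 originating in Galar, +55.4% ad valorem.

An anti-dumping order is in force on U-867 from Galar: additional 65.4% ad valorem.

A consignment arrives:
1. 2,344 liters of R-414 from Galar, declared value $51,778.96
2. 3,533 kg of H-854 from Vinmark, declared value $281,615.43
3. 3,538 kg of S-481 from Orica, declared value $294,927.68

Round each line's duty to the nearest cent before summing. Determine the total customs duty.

Line 1 (R-414, Galar, 2,344 liters, $51,778.96):
Base rate for R-414 is 23%.
R-414 has an FTA preferential rate, but origin Galar is not Vinmark; base rate stands.
Additional duty on R-414 from Galar: +55.4%. Applied ad valorem rate: 23% + 55.4% = 78.4%.
Duty = $51,778.96 × 78.4% = $40,594.70.
Line 2 (H-854, Vinmark, 3,533 kg, $281,615.43):
Base rate for H-854 is 18.5%.
Origin Vinmark qualifies under the Erios–Vinmark agreement and H-854 is covered: preferential rate Free applies instead.
Duty = $281,615.43 × 0% = $0.00.
Line 3 (S-481, Orica, 3,538 kg, $294,927.68):
Base rate for S-481 is 5%.
Duty = $294,927.68 × 5% = $14,746.38.
Total = $40,594.70 + $0.00 + $14,746.38 = $55,341.08.

$55,341.08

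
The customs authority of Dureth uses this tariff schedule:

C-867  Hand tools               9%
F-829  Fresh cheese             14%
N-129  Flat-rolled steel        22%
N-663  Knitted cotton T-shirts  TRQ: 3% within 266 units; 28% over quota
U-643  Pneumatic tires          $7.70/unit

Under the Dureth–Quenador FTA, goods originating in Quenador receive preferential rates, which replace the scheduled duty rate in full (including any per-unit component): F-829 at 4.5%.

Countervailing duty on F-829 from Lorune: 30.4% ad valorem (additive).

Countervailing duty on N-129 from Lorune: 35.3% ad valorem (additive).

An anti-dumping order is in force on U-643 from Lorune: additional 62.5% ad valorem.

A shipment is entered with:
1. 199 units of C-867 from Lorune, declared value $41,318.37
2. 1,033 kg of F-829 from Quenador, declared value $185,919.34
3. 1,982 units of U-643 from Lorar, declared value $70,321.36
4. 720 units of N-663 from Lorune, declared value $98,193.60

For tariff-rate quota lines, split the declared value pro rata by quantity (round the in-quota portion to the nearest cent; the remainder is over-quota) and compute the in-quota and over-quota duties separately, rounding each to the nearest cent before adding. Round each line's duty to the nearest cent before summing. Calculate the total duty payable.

Line 1 (C-867, Lorune, 199 units, $41,318.37):
Base rate for C-867 is 9%.
Duty = $41,318.37 × 9% = $3,718.65.
Line 2 (F-829, Quenador, 1,033 kg, $185,919.34):
Base rate for F-829 is 14%.
Origin Quenador qualifies under the Dureth–Quenador agreement and F-829 is covered: preferential rate 4.5% applies instead.
The additional-duty order on F-829 targets Lorune, not Quenador; it does not apply.
Duty = $185,919.34 × 4.5% = $8,366.37.
Line 3 (U-643, Lorar, 1,982 units, $70,321.36):
Base rate for U-643 is $7.70/unit.
The additional-duty order on U-643 targets Lorune, not Lorar; it does not apply.
Duty = 1,982 × $7.70 = $15,261.40.
Line 4 (N-663, Lorune, 720 units, $98,193.60):
Code N-663 is under a tariff-rate quota (threshold 266 units). In-quota: 266 units at 3%; over-quota: 454 units at 28%.
Pro-rata value split: in-quota = $98,193.60 × 266/720 = $36,277.08; over-quota = $98,193.60 − $36,277.08 = $61,916.52.
In-quota duty = $36,277.08 × 3% = $1,088.31. Over-quota duty = $61,916.52 × 28% = $17,336.63.
Line duty = $1,088.31 + $17,336.63 = $18,424.94.
Total = $3,718.65 + $8,366.37 + $15,261.40 + $18,424.94 = $45,771.36.

$45,771.36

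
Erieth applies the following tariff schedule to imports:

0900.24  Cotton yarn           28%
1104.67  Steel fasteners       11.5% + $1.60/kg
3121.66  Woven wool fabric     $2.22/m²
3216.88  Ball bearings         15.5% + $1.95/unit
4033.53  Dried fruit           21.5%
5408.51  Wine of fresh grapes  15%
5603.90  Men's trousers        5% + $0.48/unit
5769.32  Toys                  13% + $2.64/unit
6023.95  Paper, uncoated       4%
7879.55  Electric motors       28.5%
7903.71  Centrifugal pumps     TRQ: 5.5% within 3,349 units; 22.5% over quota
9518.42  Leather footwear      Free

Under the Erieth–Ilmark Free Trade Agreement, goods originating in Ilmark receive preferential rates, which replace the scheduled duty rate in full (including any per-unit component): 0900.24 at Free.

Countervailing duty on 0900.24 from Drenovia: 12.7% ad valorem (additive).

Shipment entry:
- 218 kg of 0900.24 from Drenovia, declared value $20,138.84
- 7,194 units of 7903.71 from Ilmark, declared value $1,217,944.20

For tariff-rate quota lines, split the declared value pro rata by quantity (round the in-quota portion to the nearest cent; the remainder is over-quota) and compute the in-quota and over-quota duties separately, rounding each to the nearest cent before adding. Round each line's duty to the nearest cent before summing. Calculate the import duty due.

Line 1 (0900.24, Drenovia, 218 kg, $20,138.84):
Base rate for 0900.24 is 28%.
0900.24 has an FTA preferential rate, but origin Drenovia is not Ilmark; base rate stands.
Additional duty on 0900.24 from Drenovia: +12.7%. Applied ad valorem rate: 28% + 12.7% = 40.7%.
Duty = $20,138.84 × 40.7% = $8,196.51.
Line 2 (7903.71, Ilmark, 7,194 units, $1,217,944.20):
Code 7903.71 is under a tariff-rate quota (threshold 3,349 units). In-quota: 3,349 units at 5.5%; over-quota: 3,845 units at 22.5%.
Pro-rata value split: in-quota = $1,217,944.20 × 3,349/7,194 = $566,985.70; over-quota = $1,217,944.20 − $566,985.70 = $650,958.50.
In-quota duty = $566,985.70 × 5.5% = $31,184.21. Over-quota duty = $650,958.50 × 22.5% = $146,465.66.
Line duty = $31,184.21 + $146,465.66 = $177,649.87.
Total = $8,196.51 + $177,649.87 = $185,846.38.

$185,846.38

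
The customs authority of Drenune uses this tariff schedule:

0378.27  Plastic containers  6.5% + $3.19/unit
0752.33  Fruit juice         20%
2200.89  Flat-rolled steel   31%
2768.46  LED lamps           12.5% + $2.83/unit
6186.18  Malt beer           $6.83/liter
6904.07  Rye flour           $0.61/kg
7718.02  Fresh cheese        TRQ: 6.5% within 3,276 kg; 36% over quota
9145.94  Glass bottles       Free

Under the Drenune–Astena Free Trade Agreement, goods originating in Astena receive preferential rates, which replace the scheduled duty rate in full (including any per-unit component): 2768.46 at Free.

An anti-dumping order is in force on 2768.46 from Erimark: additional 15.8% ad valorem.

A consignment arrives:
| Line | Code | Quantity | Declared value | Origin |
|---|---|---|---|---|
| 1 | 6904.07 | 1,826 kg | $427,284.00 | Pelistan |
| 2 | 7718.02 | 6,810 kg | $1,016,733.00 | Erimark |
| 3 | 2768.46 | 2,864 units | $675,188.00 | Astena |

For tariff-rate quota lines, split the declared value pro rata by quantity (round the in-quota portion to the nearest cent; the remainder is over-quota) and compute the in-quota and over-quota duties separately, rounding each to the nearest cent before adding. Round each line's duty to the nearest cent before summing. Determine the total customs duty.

$222,851.23

Line 1 (6904.07, Pelistan, 1,826 kg, $427,284.00):
Base rate for 6904.07 is $0.61/kg.
Duty = 1,826 × $0.61 = $1,113.86.
Line 2 (7718.02, Erimark, 6,810 kg, $1,016,733.00):
Code 7718.02 is under a tariff-rate quota (threshold 3,276 kg). In-quota: 3,276 kg at 6.5%; over-quota: 3,534 kg at 36%.
Pro-rata value split: in-quota = $1,016,733.00 × 3,276/6,810 = $489,106.80; over-quota = $1,016,733.00 − $489,106.80 = $527,626.20.
In-quota duty = $489,106.80 × 6.5% = $31,791.94. Over-quota duty = $527,626.20 × 36% = $189,945.43.
Line duty = $31,791.94 + $189,945.43 = $221,737.37.
Line 3 (2768.46, Astena, 2,864 units, $675,188.00):
Base rate for 2768.46 is 12.5% + $2.83/unit.
Origin Astena qualifies under the Drenune–Astena agreement and 2768.46 is covered: preferential rate Free applies instead.
The additional-duty order on 2768.46 targets Erimark, not Astena; it does not apply.
Duty = $675,188.00 × 0% = $0.00.
Total = $1,113.86 + $221,737.37 + $0.00 = $222,851.23.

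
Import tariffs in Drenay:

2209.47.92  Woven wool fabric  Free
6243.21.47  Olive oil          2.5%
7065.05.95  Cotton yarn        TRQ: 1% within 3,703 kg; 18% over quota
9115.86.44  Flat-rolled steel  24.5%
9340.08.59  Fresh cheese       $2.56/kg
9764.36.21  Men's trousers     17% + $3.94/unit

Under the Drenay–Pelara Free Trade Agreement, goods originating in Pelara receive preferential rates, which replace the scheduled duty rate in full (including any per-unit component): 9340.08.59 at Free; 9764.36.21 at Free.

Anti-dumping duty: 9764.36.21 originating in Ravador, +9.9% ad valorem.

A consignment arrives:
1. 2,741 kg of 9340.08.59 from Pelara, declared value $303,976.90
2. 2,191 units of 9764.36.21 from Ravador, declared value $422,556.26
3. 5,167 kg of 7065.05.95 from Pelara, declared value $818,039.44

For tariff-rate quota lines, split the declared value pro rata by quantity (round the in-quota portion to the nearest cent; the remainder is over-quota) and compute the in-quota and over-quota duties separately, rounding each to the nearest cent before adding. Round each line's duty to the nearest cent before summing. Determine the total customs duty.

$169,883.25

Line 1 (9340.08.59, Pelara, 2,741 kg, $303,976.90):
Base rate for 9340.08.59 is $2.56/kg.
Origin Pelara qualifies under the Drenay–Pelara agreement and 9340.08.59 is covered: preferential rate Free applies instead.
Duty = $303,976.90 × 0% = $0.00.
Line 2 (9764.36.21, Ravador, 2,191 units, $422,556.26):
Base rate for 9764.36.21 is 17% + $3.94/unit.
9764.36.21 has an FTA preferential rate, but origin Ravador is not Pelara; base rate stands.
Additional duty on 9764.36.21 from Ravador: +9.9%. Applied ad valorem rate: 17% + 9.9% = 26.9%.
Duty = $422,556.26 × 26.9% + 2,191 × $3.94 = $122,300.17.
Line 3 (7065.05.95, Pelara, 5,167 kg, $818,039.44):
Code 7065.05.95 is under a tariff-rate quota (threshold 3,703 kg). In-quota: 3,703 kg at 1%; over-quota: 1,464 kg at 18%.
Pro-rata value split: in-quota = $818,039.44 × 3,703/5,167 = $586,258.96; over-quota = $818,039.44 − $586,258.96 = $231,780.48.
In-quota duty = $586,258.96 × 1% = $5,862.59. Over-quota duty = $231,780.48 × 18% = $41,720.49.
Line duty = $5,862.59 + $41,720.49 = $47,583.08.
Total = $0.00 + $122,300.17 + $47,583.08 = $169,883.25.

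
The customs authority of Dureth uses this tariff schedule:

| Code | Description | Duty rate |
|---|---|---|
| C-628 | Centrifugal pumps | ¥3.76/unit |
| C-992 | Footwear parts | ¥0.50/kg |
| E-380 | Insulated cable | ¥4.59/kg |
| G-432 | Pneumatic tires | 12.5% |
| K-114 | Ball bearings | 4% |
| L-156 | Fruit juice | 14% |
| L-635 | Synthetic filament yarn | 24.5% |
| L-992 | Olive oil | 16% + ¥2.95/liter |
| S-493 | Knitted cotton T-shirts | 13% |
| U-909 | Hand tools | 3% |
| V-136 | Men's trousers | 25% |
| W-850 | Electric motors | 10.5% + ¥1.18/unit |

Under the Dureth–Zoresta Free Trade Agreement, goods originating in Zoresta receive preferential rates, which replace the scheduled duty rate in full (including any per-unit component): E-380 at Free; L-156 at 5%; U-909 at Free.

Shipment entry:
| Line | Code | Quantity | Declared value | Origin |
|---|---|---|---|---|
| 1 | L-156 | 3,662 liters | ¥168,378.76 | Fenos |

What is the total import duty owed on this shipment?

¥23,573.03

Line 1 (L-156, Fenos, 3,662 liters, ¥168,378.76):
Base rate for L-156 is 14%.
L-156 has an FTA preferential rate, but origin Fenos is not Zoresta; base rate stands.
Duty = ¥168,378.76 × 14% = ¥23,573.03.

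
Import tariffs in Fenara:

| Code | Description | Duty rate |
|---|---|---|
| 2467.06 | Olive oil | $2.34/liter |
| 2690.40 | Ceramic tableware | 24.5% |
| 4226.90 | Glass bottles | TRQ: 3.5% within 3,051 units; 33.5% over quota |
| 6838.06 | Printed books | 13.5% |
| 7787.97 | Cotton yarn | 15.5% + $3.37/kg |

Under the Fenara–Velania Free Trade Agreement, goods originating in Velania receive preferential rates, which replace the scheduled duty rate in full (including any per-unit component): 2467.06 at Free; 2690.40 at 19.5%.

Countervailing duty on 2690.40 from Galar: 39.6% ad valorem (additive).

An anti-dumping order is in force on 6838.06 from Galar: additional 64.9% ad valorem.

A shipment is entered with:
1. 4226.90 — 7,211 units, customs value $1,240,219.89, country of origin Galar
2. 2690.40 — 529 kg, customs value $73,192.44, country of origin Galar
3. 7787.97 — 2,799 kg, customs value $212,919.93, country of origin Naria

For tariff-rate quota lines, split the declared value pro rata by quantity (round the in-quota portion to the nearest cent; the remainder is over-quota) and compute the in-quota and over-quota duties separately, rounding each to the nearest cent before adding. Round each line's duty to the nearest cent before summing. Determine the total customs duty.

$347,402.78

Line 1 (4226.90, Galar, 7,211 units, $1,240,219.89):
Code 4226.90 is under a tariff-rate quota (threshold 3,051 units). In-quota: 3,051 units at 3.5%; over-quota: 4,160 units at 33.5%.
Pro-rata value split: in-quota = $1,240,219.89 × 3,051/7,211 = $524,741.49; over-quota = $1,240,219.89 − $524,741.49 = $715,478.40.
In-quota duty = $524,741.49 × 3.5% = $18,365.95. Over-quota duty = $715,478.40 × 33.5% = $239,685.26.
Line duty = $18,365.95 + $239,685.26 = $258,051.21.
Line 2 (2690.40, Galar, 529 kg, $73,192.44):
Base rate for 2690.40 is 24.5%.
2690.40 has an FTA preferential rate, but origin Galar is not Velania; base rate stands.
Additional duty on 2690.40 from Galar: +39.6%. Applied ad valorem rate: 24.5% + 39.6% = 64.1%.
Duty = $73,192.44 × 64.1% = $46,916.35.
Line 3 (7787.97, Naria, 2,799 kg, $212,919.93):
Base rate for 7787.97 is 15.5% + $3.37/kg.
Duty = $212,919.93 × 15.5% + 2,799 × $3.37 = $42,435.22.
Total = $258,051.21 + $46,916.35 + $42,435.22 = $347,402.78.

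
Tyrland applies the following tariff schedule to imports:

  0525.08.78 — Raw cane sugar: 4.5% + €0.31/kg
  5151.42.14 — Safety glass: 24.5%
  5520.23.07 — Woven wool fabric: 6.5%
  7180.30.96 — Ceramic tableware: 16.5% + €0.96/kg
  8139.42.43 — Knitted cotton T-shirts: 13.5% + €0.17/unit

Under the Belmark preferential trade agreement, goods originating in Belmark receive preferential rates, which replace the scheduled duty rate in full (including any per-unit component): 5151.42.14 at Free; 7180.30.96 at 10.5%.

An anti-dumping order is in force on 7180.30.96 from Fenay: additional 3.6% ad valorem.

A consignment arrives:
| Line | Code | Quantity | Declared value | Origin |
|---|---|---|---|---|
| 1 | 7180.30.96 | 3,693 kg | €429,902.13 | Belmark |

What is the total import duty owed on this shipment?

Line 1 (7180.30.96, Belmark, 3,693 kg, €429,902.13):
Base rate for 7180.30.96 is 16.5% + €0.96/kg.
Origin Belmark qualifies under the Tyrland–Belmark agreement and 7180.30.96 is covered: preferential rate 10.5% applies instead.
The additional-duty order on 7180.30.96 targets Fenay, not Belmark; it does not apply.
Duty = €429,902.13 × 10.5% = €45,139.72.

€45,139.72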